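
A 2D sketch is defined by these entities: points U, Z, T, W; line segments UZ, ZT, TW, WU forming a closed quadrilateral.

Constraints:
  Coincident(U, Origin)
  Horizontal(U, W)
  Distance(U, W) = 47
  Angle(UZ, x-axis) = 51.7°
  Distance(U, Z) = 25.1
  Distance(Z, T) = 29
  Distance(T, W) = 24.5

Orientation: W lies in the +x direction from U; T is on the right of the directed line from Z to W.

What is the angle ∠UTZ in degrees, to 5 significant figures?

54.628°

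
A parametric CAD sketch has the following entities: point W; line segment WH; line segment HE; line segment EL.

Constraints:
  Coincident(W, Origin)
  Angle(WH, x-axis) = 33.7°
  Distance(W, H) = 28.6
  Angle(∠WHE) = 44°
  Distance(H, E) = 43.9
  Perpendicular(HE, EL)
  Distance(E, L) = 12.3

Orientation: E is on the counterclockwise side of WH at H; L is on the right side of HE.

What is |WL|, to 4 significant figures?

39.74

∠WHE = 44.0°, so HE runs at 33.7° + (180° − 44.0°) = 169.7° from the x-axis; with |HE| = 43.9, E = H + 43.9·(cos 169.7°, sin 169.7°) = (-19.40, 23.72). The perpendicularity gives EL at right angles to HE; with |EL| = 12.3 on the right of HE, L = E + 12.3·(0.1788, 0.9839) = (-17.20, 35.82). Then |WL| = |L − W| = 39.74.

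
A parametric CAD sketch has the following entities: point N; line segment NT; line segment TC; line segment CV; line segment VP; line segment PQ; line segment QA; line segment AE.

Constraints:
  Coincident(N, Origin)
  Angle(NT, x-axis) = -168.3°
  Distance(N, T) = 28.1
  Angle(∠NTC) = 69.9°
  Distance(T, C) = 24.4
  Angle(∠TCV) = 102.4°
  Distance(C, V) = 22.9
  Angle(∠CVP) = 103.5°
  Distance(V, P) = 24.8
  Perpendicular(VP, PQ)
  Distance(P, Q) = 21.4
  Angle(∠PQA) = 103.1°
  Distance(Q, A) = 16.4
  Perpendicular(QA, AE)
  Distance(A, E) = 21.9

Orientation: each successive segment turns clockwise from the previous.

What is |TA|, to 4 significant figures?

11.02

N is at the origin; NT runs at -168.3° with length 28.1, so T = (-27.52, -5.698). ∠NTC = 69.9° gives TC at 81.60° from the x-axis; with |TC| = 24.4, C = (-23.95, 18.44). ∠TCV = 102.4° gives CV at 4.000° from the x-axis; with |CV| = 22.9, V = (-1.108, 20.04). ∠CVP = 103.5° gives VP at -72.50° from the x-axis; with |VP| = 24.8, P = (6.350, -3.615). The perpendicularity gives PQ at right angles to VP, so PQ runs at -162.5°; with |PQ| = 21.4, Q = (-14.06, -10.05). ∠PQA = 103.1° gives QA at 120.6° from the x-axis; with |QA| = 16.4, A = (-22.41, 4.066). Then |TA| = |A − T| = 11.02.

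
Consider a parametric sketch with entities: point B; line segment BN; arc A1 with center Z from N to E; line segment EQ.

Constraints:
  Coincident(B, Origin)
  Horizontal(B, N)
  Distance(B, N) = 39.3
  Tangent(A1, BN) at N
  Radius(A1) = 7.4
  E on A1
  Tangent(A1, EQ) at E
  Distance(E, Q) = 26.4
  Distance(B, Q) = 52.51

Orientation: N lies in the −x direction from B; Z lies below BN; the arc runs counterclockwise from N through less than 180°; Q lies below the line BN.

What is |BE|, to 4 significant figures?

47.37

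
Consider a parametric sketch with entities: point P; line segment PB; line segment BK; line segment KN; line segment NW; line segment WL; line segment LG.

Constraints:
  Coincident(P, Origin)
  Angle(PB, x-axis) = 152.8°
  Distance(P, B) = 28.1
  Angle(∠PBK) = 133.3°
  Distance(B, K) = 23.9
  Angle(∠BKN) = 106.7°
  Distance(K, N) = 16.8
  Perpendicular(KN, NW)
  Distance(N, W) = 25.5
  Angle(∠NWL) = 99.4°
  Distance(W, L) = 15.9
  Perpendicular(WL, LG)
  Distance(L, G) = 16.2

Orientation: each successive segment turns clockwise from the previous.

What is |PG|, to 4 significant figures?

36.18

∠NWL = 99.4° gives WL at -137.8° from the x-axis; with |WL| = 15.9, L = (-15.46, 12.79). The perpendicularity gives LG at right angles to WL, so LG runs at 132.2°; with |LG| = 16.2, G = (-26.35, 24.79). Then |PG| = |G − P| = 36.18.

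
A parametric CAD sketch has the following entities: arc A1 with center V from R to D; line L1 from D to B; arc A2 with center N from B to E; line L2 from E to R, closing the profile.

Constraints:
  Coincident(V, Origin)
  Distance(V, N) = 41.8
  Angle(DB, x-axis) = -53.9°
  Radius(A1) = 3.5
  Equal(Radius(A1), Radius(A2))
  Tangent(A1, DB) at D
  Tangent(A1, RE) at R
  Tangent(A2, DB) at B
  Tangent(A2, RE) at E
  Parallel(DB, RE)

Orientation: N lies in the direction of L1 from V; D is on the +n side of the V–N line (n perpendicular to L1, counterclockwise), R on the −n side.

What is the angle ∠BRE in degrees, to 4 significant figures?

9.507°

The slot axis is L1's direction at -53.9°, so u = (cos -53.9°, sin -53.9°) = (0.5892, -0.8080) and n = (−sin -53.9°, cos -53.9°) = (0.8080, 0.5892). V is at the origin and N lies 41.8 along u from V, so N = 41.8·u = (24.63, -33.77). Tangency of A1 to both parallel lines with radius 3.5 puts D and R at V ± 3.5·n: D = (2.828, 2.062), R = (-2.828, -2.062). Equal radii place B and E the same way about N: B = N + 3.5·n = (27.46, -31.71), E = N − 3.5·n = (21.80, -35.84). Then cos ∠BRE = RB·RE / (|RB||RE|), giving 9.507°.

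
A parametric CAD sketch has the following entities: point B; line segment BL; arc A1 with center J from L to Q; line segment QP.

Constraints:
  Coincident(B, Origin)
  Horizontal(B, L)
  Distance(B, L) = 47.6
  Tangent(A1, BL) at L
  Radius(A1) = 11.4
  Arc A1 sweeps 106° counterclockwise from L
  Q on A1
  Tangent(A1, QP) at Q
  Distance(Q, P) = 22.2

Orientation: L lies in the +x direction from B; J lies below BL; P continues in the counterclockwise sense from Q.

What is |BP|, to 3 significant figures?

55.8

On A1, L sits at bearing 90° from J; a 106° counterclockwise sweep puts Q at bearing 196°, so Q = J + 11.4·(cos 196°, sin 196°) = (36.6, -14.5). A1 meets QP tangentially, so JQ is at right angles to QP, so QP runs along (−sin 196°, cos 196°); with |QP| = 22.2, P = (42.8, -35.9). Then |BP| = |P − B| = 55.8.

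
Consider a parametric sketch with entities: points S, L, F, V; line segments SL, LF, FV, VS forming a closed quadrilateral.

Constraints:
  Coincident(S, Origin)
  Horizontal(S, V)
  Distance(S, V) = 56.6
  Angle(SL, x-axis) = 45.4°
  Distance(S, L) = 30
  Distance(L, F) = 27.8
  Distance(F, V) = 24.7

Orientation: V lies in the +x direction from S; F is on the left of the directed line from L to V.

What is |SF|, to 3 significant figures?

54.1

S is at the origin; SV is horizontal with |SV| = 56.6 and V in +x, so V = (56.6, 0). SL runs at 45.4° with |SL| = 30.0, so L = (21.1, 21.4). F is determined by |LF| = 27.8 and |FV| = 24.7 together: it lies at the intersection of circle(L, 27.8) and circle(V, 24.7). With |LV| = 41.5, the foot of the radical line on LV is 22.7 from L and the perpendicular offset is √(27.8² − 22.7²) = 16.1. Taking the left-of-LV solution: F = (48.8, 23.4).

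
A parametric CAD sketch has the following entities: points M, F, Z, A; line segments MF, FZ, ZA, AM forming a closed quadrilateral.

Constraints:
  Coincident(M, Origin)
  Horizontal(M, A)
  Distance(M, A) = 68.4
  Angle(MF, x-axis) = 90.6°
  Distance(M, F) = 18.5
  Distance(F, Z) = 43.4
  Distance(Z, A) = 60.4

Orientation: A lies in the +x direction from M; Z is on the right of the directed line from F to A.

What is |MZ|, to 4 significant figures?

26.19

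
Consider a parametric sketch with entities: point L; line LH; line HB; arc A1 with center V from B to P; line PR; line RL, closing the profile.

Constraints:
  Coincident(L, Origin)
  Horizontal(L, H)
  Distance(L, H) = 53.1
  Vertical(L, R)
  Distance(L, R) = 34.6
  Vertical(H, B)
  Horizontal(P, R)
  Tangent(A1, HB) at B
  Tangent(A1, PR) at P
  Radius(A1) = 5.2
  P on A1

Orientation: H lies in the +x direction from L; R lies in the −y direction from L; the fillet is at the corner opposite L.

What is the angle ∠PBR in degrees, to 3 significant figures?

39.4°

L is at the origin; LH is horizontal with |LH| = 53.1 and H on the +x side, so H = (53.1, 0.00). LR is vertical with |LR| = 34.6 and R on the −y side, so R = (0.00, -34.6). The virtual corner opposite L is at (53.1, -34.6). Tangency of A1 to HB means the radius VB is perpendicular to HB and A1 meets PR tangentially, so VP is at right angles to PR, with radius 5.2, so the center V sits 5.2 in from both sides at V = (47.9, -29.4). That places the tangent points at B = (53.1, -29.4) on HB and P = (47.9, -34.6) on PR. Then cos ∠PBR = BP·BR / (|BP||BR|), giving 39.4°.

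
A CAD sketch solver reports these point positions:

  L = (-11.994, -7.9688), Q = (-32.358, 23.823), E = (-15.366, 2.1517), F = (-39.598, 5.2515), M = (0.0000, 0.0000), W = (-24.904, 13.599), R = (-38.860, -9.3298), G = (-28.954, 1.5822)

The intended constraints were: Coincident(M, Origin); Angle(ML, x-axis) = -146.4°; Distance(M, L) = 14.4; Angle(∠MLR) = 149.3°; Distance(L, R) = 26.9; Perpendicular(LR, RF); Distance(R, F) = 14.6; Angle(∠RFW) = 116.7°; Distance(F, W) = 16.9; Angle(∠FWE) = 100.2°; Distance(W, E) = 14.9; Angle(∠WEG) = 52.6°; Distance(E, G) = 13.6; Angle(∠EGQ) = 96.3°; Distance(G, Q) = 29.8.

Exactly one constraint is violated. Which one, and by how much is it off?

Distance(G, Q) = 29.8 — off by 7.30.

M = (0.00, 0.00) ✓; ML at -146.4° ✓; |ML| = 14.40 ✓; ∠MLR = 149.3° ✓; |LR| = 26.90 ✓; ∠(LR, RF) = 90.00° ✓; |RF| = 14.60 ✓; ∠RFW = 116.7° ✓; |FW| = 16.90 ✓; ∠FWE = 100.2° ✓; |WE| = 14.90 ✓; ∠WEG = 52.60° ✓; |EG| = 13.60 ✓; ∠EGQ = 96.30° ✓; |GQ| = 22.50 ✗.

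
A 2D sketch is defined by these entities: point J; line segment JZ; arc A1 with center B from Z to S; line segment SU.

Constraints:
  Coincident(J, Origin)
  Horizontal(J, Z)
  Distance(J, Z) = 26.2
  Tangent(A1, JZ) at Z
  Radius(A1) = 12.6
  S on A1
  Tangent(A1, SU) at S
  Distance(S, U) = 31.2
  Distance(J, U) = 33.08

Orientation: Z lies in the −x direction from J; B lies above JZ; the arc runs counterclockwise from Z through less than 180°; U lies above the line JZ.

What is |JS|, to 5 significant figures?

16.551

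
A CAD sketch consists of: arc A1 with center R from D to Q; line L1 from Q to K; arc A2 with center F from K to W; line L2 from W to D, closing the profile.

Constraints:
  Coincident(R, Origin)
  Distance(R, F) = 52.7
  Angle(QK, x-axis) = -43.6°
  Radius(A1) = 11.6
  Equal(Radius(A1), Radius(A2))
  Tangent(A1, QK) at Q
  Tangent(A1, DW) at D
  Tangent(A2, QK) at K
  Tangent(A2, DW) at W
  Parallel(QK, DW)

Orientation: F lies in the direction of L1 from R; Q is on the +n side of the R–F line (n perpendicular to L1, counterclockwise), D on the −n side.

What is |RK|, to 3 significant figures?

54.0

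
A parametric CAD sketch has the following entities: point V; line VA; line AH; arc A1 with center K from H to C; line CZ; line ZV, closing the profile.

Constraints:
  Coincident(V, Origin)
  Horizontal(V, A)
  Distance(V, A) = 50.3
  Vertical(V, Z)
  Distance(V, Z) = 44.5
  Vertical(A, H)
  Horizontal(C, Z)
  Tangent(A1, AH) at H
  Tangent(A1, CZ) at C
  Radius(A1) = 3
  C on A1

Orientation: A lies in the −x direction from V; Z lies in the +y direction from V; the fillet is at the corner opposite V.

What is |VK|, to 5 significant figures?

62.925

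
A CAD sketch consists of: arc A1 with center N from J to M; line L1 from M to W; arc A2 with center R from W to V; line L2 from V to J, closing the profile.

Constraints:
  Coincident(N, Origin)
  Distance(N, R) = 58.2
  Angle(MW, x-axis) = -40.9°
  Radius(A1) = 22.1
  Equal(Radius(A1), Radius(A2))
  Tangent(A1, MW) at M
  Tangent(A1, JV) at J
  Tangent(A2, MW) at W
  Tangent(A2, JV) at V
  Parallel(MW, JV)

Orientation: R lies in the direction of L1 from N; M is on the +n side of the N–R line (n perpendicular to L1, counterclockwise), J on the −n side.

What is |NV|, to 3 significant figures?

62.3

The slot axis is L1's direction at -40.9°, so u = (cos -40.9°, sin -40.9°) = (0.756, -0.655) and n = (−sin -40.9°, cos -40.9°) = (0.655, 0.756). N is at the origin and R lies 58.2 along u from N, so R = 58.2·u = (44.0, -38.1). Tangency of A1 to both parallel lines with radius 22.1 puts M and J at N ± 22.1·n: M = (14.5, 16.7), J = (-14.5, -16.7). Equal radii place W and V the same way about R: W = R + 22.1·n = (58.5, -21.4), V = R − 22.1·n = (29.5, -54.8). Then |NV| = |V − N| = 62.3.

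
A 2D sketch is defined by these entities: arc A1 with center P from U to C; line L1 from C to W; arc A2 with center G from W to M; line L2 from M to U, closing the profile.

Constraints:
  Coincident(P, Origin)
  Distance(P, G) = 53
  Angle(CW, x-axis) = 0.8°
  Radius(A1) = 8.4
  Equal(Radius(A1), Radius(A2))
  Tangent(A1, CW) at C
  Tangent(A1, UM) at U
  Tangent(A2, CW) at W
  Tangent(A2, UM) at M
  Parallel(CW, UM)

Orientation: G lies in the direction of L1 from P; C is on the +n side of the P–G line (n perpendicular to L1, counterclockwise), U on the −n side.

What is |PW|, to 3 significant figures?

53.7

Tangency of A1 to both parallel lines with radius 8.4 puts C and U at P ± 8.4·n: C = (-0.117, 8.40), U = (0.117, -8.40). Equal radii place W and M the same way about G: W = G + 8.4·n = (52.9, 9.14), M = G − 8.4·n = (53.1, -7.66). Then |PW| = |W − P| = 53.7.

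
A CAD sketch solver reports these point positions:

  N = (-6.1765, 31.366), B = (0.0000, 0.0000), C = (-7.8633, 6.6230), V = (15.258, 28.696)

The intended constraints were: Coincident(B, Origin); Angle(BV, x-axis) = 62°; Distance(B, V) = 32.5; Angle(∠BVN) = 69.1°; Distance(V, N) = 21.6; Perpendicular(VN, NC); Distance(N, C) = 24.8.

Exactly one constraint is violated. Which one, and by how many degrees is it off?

Perpendicular(VN, NC) — off by 3.20°.

B = (0.00, 0.00) ✓; BV at 62.00° ✓; |BV| = 32.50 ✓; ∠BVN = 69.10° ✓; |VN| = 21.60 ✓; ∠(VN, NC) = 93.20° ✗; |NC| = 24.80 ✓.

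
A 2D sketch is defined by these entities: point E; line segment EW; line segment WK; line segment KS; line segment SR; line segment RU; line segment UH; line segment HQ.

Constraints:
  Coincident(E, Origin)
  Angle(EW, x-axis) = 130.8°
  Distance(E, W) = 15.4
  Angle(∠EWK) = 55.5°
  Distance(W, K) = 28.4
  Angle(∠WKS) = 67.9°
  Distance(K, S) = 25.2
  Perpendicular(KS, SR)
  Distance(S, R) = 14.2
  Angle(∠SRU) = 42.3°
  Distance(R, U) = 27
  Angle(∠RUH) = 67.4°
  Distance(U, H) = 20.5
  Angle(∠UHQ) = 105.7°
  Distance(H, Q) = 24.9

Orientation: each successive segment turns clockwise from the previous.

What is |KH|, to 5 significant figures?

29.223

∠SRU = 42.3° gives RU at 26.500° from the x-axis; with |RU| = 27.0, U = (21.804, 6.4400). ∠RUH = 67.4° gives UH at -86.100° from the x-axis; with |UH| = 20.5, H = (23.198, -14.013). Then |KH| = |H − K| = 29.223.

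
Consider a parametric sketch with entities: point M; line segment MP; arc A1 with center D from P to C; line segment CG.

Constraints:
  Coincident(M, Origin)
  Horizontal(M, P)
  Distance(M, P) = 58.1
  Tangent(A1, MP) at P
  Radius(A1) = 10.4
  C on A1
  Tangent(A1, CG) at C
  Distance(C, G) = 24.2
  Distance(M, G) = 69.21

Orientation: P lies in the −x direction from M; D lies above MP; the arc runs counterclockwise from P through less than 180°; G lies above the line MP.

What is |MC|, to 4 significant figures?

50.81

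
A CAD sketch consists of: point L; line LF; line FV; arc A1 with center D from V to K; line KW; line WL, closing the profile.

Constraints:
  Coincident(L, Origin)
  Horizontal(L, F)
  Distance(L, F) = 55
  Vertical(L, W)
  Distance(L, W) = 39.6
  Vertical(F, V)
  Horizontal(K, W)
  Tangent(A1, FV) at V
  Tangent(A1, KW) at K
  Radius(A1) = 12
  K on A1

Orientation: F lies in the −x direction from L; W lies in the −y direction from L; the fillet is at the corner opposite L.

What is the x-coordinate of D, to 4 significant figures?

-43.00

L is at the origin; L and F share the same y with |LF| = 55.0 and F on the −x side, so F = (-55.00, 0.000). L and W share the same x with |LW| = 39.6 and W on the −y side, so W = (0.000, -39.60). The virtual corner opposite L is at (-55.00, -39.60). Tangency of A1 to FV means the radius DV is perpendicular to FV and A1 meets KW tangentially, so DK is at right angles to KW, with radius 12.0, so the center D sits 12.0 in from both sides at D = (-43.00, -27.60). So D.x = -43.00.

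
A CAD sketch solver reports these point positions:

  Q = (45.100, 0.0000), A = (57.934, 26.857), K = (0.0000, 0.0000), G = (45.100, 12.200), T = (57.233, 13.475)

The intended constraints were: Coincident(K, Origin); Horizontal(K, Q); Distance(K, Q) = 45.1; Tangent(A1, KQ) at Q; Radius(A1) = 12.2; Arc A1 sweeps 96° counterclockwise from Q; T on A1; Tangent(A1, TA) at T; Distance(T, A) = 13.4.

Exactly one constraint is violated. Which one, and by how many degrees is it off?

Tangent(A1, TA) at T — off by 9.00°.

K = (0.00, 0.00) ✓; K.y = 0.00, Q.y = 0.00 ✓; |KQ| = 45.10 ✓; ∠(GQ, QK) = 90.00° ✓; |GQ| = 12.20 ✓; bearing(G→T) − bearing(G→Q) = 96.00° ✓; |GT| = 12.20 ✓; ∠(GT, TA) = 99.00° ✗; |TA| = 13.40 ✓.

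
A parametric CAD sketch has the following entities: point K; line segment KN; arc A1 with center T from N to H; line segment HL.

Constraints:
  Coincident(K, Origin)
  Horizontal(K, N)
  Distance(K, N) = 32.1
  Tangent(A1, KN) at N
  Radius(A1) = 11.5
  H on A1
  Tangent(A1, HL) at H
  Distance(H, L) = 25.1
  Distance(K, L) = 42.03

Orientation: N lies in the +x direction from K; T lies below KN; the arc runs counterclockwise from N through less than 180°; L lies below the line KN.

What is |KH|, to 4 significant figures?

23.60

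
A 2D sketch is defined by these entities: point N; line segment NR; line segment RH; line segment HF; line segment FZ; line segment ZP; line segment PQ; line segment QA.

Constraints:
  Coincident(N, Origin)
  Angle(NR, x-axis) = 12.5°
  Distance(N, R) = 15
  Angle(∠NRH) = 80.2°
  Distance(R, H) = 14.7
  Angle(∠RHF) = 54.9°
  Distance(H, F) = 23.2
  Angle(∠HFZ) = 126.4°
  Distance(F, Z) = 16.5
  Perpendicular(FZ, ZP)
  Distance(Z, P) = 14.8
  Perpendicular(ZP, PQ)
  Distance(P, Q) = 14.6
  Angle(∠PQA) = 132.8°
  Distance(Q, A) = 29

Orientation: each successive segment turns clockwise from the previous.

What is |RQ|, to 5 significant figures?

4.3177

FZ ⟂ ZP, so ZP runs at 4.0000°; with |ZP| = 14.8, P = (9.3615, 18.486). The perpendicularity gives PQ at right angles to ZP, so PQ runs at -86.000°; with |PQ| = 14.6, Q = (10.380, 3.9219). Then |RQ| = |Q − R| = 4.3177.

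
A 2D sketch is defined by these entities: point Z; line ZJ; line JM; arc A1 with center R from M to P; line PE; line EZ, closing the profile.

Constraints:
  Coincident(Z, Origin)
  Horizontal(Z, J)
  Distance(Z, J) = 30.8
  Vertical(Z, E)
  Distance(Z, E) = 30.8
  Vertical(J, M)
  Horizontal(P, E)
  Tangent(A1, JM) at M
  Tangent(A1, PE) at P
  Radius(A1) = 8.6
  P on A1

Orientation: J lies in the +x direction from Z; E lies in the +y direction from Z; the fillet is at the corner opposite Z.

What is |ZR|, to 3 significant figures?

31.4

Z is at the origin; ZJ is horizontal with |ZJ| = 30.8 and J on the +x side, so J = (30.8, 0.00). Z and E share the same x with |ZE| = 30.8 and E on the +y side, so E = (0.00, 30.8). The virtual corner opposite Z is at (30.8, 30.8). A1 meets JM tangentially, so RM is at right angles to JM and A1 meets PE tangentially, so RP is at right angles to PE, with radius 8.6, so the center R sits 8.6 in from both sides at R = (22.2, 22.2). Then |ZR| = |R − Z| = 31.4.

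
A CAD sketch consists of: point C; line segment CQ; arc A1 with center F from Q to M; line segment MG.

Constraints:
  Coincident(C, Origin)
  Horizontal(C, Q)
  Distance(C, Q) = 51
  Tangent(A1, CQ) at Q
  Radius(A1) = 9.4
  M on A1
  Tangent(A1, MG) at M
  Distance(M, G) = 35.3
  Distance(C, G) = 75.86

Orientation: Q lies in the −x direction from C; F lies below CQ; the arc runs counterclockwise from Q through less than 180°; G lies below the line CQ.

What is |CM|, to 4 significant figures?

61.08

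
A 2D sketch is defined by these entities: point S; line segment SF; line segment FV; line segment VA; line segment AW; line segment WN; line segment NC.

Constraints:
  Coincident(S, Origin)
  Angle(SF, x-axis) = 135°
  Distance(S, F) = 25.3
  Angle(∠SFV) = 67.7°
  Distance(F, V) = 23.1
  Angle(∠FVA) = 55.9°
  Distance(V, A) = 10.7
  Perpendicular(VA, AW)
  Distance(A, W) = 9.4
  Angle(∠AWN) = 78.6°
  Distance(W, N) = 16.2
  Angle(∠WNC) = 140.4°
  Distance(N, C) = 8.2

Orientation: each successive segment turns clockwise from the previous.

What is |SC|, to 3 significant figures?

37.3

S is at the origin; SF runs at 135.0° with length 25.3, so F = (-17.9, 17.9). ∠SFV = 67.7° gives FV at 22.7° from the x-axis; with |FV| = 23.1, V = (3.42, 26.8). ∠FVA = 55.9° gives VA at -101° from the x-axis; with |VA| = 10.7, A = (1.31, 16.3). The perpendicularity gives AW at right angles to VA, so AW runs at 169°; with |AW| = 9.4, W = (-7.91, 18.2). ∠AWN = 78.6° gives WN at 67.2° from the x-axis; with |WN| = 16.2, N = (-1.63, 33.1). ∠WNC = 140.4° gives NC at 27.6° from the x-axis; with |NC| = 8.2, C = (5.64, 36.9). Then |SC| = |C − S| = 37.3.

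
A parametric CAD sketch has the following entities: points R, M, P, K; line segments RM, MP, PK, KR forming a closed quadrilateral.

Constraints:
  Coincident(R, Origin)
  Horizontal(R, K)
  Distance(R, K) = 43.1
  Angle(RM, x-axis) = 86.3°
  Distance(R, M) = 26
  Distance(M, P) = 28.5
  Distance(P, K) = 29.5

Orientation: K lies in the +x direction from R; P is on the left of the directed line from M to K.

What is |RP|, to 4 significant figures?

40.17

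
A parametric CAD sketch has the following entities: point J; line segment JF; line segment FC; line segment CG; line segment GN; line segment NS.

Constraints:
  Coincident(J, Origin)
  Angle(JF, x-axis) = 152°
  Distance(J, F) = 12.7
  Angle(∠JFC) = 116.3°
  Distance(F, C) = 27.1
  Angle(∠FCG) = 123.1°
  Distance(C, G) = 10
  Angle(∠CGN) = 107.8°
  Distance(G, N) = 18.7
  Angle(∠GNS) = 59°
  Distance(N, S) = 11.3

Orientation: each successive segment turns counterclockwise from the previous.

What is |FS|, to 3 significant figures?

20.9

∠CGN = 107.8° gives GN at -15.2° from the x-axis; with |GN| = 18.7, N = (-14.7, -24.7). ∠GNS = 59.0° gives NS at 106° from the x-axis; with |NS| = 11.3, S = (-17.8, -13.9). Then |FS| = |S − F| = 20.9.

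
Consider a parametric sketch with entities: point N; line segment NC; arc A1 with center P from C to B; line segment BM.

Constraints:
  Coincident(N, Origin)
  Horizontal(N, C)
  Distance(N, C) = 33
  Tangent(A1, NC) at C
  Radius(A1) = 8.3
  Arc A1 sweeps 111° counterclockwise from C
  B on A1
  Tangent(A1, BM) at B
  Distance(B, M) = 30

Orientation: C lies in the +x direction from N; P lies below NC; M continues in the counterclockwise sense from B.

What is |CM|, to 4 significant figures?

39.40

N is at the origin; NC is horizontal with |NC| = 33.0 and C on the +x side, so C = (33.00, 0.000). Since A1 is tangent to NC there, PC ⟂ NC, so P = C + (0, -8.3) = (33.00, -8.300). On A1, C sits at bearing 90° from P; a 111° counterclockwise sweep puts B at bearing 201°, so B = P + 8.3·(cos 201°, sin 201°) = (25.25, -11.27). Since A1 is tangent to BM there, PB ⟂ BM, so BM runs along (−sin 201°, cos 201°); with |BM| = 30.0, M = (36.00, -39.28). Then |CM| = |M − C| = 39.40.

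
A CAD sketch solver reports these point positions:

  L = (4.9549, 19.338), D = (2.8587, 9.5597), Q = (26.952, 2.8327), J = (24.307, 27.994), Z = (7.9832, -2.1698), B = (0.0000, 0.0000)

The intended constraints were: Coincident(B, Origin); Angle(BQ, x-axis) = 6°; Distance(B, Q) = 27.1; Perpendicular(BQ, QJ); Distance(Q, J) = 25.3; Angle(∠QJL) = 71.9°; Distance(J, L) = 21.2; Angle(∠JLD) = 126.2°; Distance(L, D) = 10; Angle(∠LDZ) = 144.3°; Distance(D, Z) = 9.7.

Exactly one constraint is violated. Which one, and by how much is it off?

Distance(D, Z) = 9.7 — off by 3.10.

B = (0.00, 0.00) ✓; BQ at 6.000° ✓; |BQ| = 27.10 ✓; ∠(BQ, QJ) = 90.00° ✓; |QJ| = 25.30 ✓; ∠QJL = 71.90° ✓; |JL| = 21.20 ✓; ∠JLD = 126.2° ✓; |LD| = 10.00 ✓; ∠LDZ = 144.3° ✓; |DZ| = 12.80 ✗.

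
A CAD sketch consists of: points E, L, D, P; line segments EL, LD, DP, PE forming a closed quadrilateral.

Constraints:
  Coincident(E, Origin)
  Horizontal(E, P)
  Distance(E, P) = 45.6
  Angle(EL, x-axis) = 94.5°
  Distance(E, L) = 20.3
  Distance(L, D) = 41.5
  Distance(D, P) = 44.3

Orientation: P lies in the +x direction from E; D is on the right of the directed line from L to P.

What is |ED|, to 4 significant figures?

21.45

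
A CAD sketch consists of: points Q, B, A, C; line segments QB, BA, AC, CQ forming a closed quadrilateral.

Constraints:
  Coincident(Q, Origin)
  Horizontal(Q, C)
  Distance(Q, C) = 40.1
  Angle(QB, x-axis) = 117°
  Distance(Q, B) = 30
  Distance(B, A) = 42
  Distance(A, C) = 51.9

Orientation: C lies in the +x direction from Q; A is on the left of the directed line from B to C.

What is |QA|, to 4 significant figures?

53.51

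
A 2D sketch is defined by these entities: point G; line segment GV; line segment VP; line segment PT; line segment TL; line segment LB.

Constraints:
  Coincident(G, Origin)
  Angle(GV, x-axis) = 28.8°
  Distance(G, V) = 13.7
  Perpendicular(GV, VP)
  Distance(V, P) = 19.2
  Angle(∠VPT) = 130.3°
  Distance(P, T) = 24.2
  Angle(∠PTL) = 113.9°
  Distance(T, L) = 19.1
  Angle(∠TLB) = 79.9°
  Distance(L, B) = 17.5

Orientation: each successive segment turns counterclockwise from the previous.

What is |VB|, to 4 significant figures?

28.24

G is at the origin; GV runs at 28.8° with length 13.7, so V = (12.01, 6.600). GV ⟂ VP, so VP runs at 118.8°; with |VP| = 19.2, P = (2.756, 23.43). ∠VPT = 130.3° gives PT at 168.5° from the x-axis; with |PT| = 24.2, T = (-20.96, 28.25). ∠PTL = 113.9° gives TL at -125.4° from the x-axis; with |TL| = 19.1, L = (-32.02, 12.68). ∠TLB = 79.9° gives LB at -25.30° from the x-axis; with |LB| = 17.5, B = (-16.20, 5.202). Then |VB| = |B − V| = 28.24.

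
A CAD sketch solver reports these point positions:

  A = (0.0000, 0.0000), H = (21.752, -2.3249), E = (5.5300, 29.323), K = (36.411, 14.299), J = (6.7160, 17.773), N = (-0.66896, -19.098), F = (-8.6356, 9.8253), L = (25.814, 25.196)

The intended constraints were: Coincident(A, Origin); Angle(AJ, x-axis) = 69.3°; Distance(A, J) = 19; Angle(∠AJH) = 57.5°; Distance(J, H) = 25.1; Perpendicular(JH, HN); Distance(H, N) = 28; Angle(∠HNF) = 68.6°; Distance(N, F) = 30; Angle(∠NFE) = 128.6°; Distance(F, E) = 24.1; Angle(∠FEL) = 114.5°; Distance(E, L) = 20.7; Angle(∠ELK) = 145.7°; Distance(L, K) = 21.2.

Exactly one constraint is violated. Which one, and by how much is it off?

Distance(L, K) = 21.2 — off by 6.00.

A = (0.00, 0.00) ✓; AJ at 69.30° ✓; |AJ| = 19.00 ✓; ∠AJH = 57.50° ✓; |JH| = 25.10 ✓; ∠(JH, HN) = 90.00° ✓; |HN| = 28.00 ✓; ∠HNF = 68.60° ✓; |NF| = 30.00 ✓; ∠NFE = 128.6° ✓; |FE| = 24.10 ✓; ∠FEL = 114.5° ✓; |EL| = 20.70 ✓; ∠ELK = 145.7° ✓; |LK| = 15.20 ✗.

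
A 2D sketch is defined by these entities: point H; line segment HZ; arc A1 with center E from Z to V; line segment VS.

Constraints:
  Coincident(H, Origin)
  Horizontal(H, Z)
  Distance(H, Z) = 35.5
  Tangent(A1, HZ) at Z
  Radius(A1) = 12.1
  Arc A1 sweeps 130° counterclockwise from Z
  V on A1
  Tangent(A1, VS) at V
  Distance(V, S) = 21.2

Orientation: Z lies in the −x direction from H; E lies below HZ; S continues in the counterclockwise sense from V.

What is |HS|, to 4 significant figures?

47.69

H is at the origin; H and Z share the same y with |HZ| = 35.5 and Z on the −x side, so Z = (-35.50, 0.000). Tangency of A1 to HZ means the radius EZ is perpendicular to HZ, so E = Z + (0, -12.1) = (-35.50, -12.10). On A1, Z sits at bearing 90° from E; a 130° counterclockwise sweep puts V at bearing 220°, so V = E + 12.1·(cos 220°, sin 220°) = (-44.77, -19.88). Since A1 is tangent to VS there, EV ⟂ VS, so VS runs along (−sin 220°, cos 220°); with |VS| = 21.2, S = (-31.14, -36.12). Then |HS| = |S − H| = 47.69.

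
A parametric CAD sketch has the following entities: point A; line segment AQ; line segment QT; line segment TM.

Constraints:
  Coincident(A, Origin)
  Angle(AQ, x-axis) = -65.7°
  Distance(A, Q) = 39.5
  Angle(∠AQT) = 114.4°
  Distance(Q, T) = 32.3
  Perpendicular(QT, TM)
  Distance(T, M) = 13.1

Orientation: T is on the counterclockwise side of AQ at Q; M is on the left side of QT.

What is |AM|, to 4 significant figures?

53.73

A is at the origin; AQ runs at -65.7° with length 39.5, so Q = 39.5·(cos -65.7°, sin -65.7°) = (16.25, -36.00). ∠AQT = 114.4°, so QT runs at -65.7° + (180° − 114.4°) = -0.1000° from the x-axis; with |QT| = 32.3, T = Q + 32.3·(cos -0.1000°, sin -0.1000°) = (48.55, -36.06). QT ⟂ TM; with |TM| = 13.1 on the left of QT, M = T + 13.1·(0.001745, 1.000) = (48.58, -22.96). Then |AM| = |M − A| = 53.73.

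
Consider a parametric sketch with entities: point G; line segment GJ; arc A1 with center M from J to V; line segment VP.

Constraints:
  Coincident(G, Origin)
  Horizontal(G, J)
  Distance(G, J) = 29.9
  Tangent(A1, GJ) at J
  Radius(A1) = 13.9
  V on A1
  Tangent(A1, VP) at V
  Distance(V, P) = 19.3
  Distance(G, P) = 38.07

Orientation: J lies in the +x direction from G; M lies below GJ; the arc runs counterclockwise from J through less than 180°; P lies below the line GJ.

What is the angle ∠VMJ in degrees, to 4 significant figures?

93.37°

Checks: |MV| = 13.90 ✓; ∠(MV, VP) = 90.00° ✓; |VP| = 19.30 ✓; |GP| = 38.07 ✓.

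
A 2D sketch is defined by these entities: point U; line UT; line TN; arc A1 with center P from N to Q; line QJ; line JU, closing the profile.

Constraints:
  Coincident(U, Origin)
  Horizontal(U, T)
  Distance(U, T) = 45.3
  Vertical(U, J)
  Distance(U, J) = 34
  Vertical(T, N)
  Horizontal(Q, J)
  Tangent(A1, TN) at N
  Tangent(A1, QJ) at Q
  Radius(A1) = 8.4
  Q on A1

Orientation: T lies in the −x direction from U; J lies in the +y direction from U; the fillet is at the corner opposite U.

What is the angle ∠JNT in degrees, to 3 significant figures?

101°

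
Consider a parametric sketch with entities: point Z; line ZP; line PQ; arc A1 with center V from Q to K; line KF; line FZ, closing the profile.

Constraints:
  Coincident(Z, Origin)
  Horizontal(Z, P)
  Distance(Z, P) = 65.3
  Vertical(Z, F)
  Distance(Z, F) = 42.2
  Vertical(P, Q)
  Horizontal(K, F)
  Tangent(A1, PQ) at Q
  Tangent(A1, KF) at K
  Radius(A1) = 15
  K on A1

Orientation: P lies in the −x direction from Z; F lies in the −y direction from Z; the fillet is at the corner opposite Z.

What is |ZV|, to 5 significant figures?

57.183

Z is at the origin; ZP is horizontal with |ZP| = 65.3 and P on the −x side, so P = (-65.300, 0.0000). ZF is vertical with |ZF| = 42.2 and F on the −y side, so F = (0.0000, -42.200). The virtual corner opposite Z is at (-65.300, -42.200). The tangent condition forces VQ to be normal to PQ and the tangent condition forces VK to be normal to KF, with radius 15.0, so the center V sits 15.0 in from both sides at V = (-50.300, -27.200). Then |ZV| = |V − Z| = 57.183.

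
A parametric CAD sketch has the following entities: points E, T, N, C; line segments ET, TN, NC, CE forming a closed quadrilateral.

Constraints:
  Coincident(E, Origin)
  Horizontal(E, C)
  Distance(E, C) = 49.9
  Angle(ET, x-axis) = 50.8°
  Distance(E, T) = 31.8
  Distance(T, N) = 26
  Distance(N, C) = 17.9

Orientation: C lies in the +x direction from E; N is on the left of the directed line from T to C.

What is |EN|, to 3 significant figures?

48.2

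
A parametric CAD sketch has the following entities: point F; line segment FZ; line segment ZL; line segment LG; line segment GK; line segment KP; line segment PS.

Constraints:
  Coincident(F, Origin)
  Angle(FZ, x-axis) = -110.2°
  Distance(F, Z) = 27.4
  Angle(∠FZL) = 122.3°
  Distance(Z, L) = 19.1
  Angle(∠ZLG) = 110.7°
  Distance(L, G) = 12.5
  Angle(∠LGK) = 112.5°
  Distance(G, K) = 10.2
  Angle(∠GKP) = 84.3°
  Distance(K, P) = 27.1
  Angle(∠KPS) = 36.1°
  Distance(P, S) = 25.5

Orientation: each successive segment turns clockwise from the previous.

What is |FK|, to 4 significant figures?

31.05

F is at the origin; FZ runs at -110.2° with length 27.4, so Z = (-9.461, -25.71). ∠FZL = 122.3° gives ZL at -167.9° from the x-axis; with |ZL| = 19.1, L = (-28.14, -29.72). ∠ZLG = 110.7° gives LG at 122.8° from the x-axis; with |LG| = 12.5, G = (-34.91, -19.21). ∠LGK = 112.5° gives GK at 55.30° from the x-axis; with |GK| = 10.2, K = (-29.10, -10.83). Then |FK| = |K − F| = 31.05.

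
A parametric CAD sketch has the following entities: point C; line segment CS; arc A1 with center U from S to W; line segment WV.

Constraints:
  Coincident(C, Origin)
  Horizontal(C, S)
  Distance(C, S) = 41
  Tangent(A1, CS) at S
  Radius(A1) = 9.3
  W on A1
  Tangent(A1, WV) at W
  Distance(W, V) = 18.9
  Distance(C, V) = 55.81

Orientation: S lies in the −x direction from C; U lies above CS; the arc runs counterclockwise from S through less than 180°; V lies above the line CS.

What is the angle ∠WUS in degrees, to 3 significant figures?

134°

Checks: |UW| = 9.300 ✓; ∠(UW, WV) = 90.00° ✓; |WV| = 18.90 ✓; |CV| = 55.81 ✓.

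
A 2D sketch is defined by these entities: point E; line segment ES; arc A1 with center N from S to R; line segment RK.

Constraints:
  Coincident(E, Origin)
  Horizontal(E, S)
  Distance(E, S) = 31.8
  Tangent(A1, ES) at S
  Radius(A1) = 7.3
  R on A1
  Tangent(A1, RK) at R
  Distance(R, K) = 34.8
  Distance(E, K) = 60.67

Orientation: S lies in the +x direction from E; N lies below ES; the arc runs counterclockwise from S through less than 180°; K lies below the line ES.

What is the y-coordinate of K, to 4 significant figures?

-40.10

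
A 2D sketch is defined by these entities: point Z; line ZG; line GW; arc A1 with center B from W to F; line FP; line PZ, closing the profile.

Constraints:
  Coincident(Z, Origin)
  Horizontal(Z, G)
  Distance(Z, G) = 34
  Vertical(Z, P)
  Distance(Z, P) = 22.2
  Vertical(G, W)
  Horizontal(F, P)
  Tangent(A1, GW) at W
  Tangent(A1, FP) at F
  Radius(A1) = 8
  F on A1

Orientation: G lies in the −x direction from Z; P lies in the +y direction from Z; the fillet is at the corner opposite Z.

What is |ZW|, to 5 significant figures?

36.846

Z is at the origin; Z and G share the same y with |ZG| = 34.0 and G on the −x side, so G = (-34.000, 0.0000). ZP is vertical with |ZP| = 22.2 and P on the +y side, so P = (0.0000, 22.200). The virtual corner opposite Z is at (-34.000, 22.200). Tangency of A1 to GW means the radius BW is perpendicular to GW and A1 meets FP tangentially, so BF is at right angles to FP, with radius 8.0, so the center B sits 8.0 in from both sides at B = (-26.000, 14.200). That places the tangent points at W = (-34.000, 14.200) on GW and F = (-26.000, 22.200) on FP. Then |ZW| = |W − Z| = 36.846.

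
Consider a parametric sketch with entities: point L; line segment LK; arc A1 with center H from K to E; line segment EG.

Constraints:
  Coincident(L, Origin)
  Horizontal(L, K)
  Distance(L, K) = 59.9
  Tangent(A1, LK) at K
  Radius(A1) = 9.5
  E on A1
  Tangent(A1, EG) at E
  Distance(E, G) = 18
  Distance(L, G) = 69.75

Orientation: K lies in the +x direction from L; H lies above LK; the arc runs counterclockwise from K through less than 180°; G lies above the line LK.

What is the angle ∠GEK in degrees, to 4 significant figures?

125.7°

Checks: |HE| = 9.500 ✓; ∠(HE, EG) = 90.00° ✓; |EG| = 18.00 ✓; |LG| = 69.75 ✓.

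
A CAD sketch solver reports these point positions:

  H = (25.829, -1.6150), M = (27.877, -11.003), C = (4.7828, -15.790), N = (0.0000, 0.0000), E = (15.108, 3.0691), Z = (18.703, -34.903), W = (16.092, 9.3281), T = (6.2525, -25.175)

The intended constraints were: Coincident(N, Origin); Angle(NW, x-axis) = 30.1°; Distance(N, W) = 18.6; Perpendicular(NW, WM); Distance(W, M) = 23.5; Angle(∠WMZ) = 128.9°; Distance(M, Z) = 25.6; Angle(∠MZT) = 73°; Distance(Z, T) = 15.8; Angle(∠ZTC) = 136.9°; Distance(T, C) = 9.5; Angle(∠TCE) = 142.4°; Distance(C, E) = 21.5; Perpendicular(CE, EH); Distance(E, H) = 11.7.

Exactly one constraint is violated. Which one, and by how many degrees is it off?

Perpendicular(CE, EH) — off by 5.10°.

N = (0.00, 0.00) ✓; NW at 30.10° ✓; |NW| = 18.60 ✓; ∠(NW, WM) = 90.00° ✓; |WM| = 23.50 ✓; ∠WMZ = 128.9° ✓; |MZ| = 25.60 ✓; ∠MZT = 73.00° ✓; |ZT| = 15.80 ✓; ∠ZTC = 136.9° ✓; |TC| = 9.499 ✓; ∠TCE = 142.4° ✓; |CE| = 21.50 ✓; ∠(CE, EH) = 84.90° ✗; |EH| = 11.70 ✓.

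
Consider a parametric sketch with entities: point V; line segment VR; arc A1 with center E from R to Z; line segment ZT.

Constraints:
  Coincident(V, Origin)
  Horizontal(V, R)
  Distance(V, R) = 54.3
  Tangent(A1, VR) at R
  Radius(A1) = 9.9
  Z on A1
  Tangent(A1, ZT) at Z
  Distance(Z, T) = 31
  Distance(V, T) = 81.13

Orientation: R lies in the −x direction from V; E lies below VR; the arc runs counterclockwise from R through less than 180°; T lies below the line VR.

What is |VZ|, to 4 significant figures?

64.25

Checks: ∠(ER, RV) = 90.00° ✓; |EZ| = 9.900 ✓; ∠(EZ, ZT) = 90.00° ✓; |ZT| = 31.00 ✓; |VT| = 81.13 ✓.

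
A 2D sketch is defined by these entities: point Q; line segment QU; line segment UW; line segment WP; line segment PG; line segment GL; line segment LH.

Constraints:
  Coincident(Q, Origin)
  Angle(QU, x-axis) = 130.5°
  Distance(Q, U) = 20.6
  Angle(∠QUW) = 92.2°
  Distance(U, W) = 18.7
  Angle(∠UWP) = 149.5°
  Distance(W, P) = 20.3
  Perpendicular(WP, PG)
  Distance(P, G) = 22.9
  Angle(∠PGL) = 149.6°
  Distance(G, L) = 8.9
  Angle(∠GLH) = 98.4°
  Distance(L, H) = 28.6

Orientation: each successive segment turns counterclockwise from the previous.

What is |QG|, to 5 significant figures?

27.063

∠UWP = 149.5° gives WP at -111.20° from the x-axis; with |WP| = 20.3, P = (-35.395, -14.852). WP ⟂ PG, so PG runs at -21.200°; with |PG| = 22.9, G = (-14.045, -23.133). Then |QG| = |G − Q| = 27.063.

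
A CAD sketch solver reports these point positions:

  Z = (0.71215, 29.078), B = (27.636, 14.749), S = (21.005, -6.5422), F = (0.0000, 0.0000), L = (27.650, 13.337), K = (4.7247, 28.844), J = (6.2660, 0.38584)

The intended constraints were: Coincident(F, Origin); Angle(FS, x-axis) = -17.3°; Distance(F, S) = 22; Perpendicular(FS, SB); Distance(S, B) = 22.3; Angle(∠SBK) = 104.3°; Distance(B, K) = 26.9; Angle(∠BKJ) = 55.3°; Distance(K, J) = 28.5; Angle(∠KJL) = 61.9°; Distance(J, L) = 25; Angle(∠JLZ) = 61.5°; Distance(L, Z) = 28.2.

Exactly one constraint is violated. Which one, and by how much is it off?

Distance(L, Z) = 28.2 — off by 3.00.

F = (0.00, 0.00) ✓; FS at -17.30° ✓; |FS| = 22.00 ✓; ∠(FS, SB) = 90.00° ✓; |SB| = 22.30 ✓; ∠SBK = 104.3° ✓; |BK| = 26.90 ✓; ∠BKJ = 55.30° ✓; |KJ| = 28.50 ✓; ∠KJL = 61.90° ✓; |JL| = 25.00 ✓; ∠JLZ = 61.50° ✓; |LZ| = 31.20 ✗.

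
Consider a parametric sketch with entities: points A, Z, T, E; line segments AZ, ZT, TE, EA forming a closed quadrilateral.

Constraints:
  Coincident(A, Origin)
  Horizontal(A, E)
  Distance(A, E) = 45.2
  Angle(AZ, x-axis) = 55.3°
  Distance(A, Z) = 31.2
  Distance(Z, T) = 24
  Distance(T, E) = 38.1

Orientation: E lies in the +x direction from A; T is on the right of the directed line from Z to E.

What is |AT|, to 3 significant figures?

8.36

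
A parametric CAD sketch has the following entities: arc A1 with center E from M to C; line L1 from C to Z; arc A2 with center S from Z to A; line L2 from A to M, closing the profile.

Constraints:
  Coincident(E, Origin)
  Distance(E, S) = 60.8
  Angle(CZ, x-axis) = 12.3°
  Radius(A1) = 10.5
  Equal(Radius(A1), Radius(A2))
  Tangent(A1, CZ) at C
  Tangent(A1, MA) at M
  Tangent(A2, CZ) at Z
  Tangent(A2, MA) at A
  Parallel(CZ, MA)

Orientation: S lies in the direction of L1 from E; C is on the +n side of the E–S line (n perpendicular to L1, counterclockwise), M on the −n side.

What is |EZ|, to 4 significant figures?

61.70

The slot axis is L1's direction at 12.3°, so u = (cos 12.3°, sin 12.3°) = (0.9770, 0.2130) and n = (−sin 12.3°, cos 12.3°) = (-0.2130, 0.9770). E is at the origin and S lies 60.8 along u from E, so S = 60.8·u = (59.40, 12.95). Tangency of A1 to both parallel lines with radius 10.5 puts C and M at E ± 10.5·n: C = (-2.237, 10.26), M = (2.237, -10.26). Equal radii place Z and A the same way about S: Z = S + 10.5·n = (57.17, 23.21), A = S − 10.5·n = (61.64, 2.693). Then |EZ| = |Z − E| = 61.70.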